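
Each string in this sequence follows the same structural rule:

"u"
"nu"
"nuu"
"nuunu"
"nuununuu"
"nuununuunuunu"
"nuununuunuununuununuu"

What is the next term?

nuununuunuununuununuunuununuunuunu

From term 3 onward, concatenate the last term with the second-to-last: nu·u = nuu, nuu·nu = nuunu, …
Continuing: nuununuunuununuununuu · nuununuunuunu gives term 8.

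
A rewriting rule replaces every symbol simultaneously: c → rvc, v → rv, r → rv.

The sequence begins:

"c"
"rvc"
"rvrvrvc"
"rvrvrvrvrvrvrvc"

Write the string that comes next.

Applying the rule to each of the 15 symbols of rvrvrvrvrvrvrvc gives the pieces rv rv rv rv rv rv rv rv rv rv rv rv rv rv rvc, which concatenate to the answer.

rvrvrvrvrvrvrvrvrvrvrvrvrvrvrvc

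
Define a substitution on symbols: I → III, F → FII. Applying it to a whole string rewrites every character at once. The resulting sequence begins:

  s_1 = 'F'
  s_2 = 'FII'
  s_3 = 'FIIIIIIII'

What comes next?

Expanding FIIIIIIII: F→FII, I→III, I→III, I→III, I→III, I→III, I→III, I→III, I→III. Concatenated: FII III III III III III III III III.

FIIIIIIIIIIIIIIIIIIIIIIIIII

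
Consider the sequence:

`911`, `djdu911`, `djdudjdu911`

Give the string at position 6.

Each term is the previous one with djdu prepended.
From djdudjdu911, 3 further steps: djdudjdu911 → djdudjdudjdu911 → djdudjdudjdudjdu911 → (answer).

djdudjdudjdudjdudjdu911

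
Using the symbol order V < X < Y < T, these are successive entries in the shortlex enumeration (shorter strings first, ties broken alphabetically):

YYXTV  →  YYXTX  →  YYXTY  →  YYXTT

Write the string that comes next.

YYYVV

The successor of YYXTT increments the rightmost position that isn't already T and resets every position after it to V.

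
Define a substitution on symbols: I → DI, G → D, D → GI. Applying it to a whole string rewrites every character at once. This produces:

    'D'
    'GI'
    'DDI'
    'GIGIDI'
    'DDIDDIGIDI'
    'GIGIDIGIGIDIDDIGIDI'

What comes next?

Rewriting the 19 symbols of GIGIDIGIGIDIDDIGIDI one by one yields D DI D DI GI DI D DI D DI GI DI GI GI DI D DI GI DI; concatenated:

DDIDDIGIDIDDIDDIGIDIGIGIDIDDIGIDI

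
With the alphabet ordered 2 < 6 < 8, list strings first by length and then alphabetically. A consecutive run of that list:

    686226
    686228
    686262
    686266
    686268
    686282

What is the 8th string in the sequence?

Advancing 2 positions from 686282 through 686282 → 686286 reaches term 8.

686288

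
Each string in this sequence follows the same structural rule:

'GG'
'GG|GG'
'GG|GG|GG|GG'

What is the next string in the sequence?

s(k+1) = s(k)·|·s(k) — each term doubles the last with '|' between the halves.
So the next term is two copies of GG|GG|GG|GG with '|' between the halves.

GG|GG|GG|GG|GG|GG|GG|GG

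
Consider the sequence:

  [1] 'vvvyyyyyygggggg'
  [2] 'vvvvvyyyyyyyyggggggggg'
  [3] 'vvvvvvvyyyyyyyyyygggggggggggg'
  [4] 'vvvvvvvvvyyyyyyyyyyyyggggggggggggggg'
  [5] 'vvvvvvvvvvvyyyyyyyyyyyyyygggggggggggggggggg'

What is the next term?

Term n consists of 2n-1 v's, followed by 2n+2 y's, followed by 3n g's, where the shown terms are n = 2, 3, 4, 5, 6.
Setting n = 7 gives 13, 16, 21 characters in each block.

vvvvvvvvvvvvvyyyyyyyyyyyyyyyyggggggggggggggggggggg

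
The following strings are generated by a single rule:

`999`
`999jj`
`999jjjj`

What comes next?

The strings grow by a fixed suffix jj each time.
So the next term is 999jjjj·jj.

999jjjjjj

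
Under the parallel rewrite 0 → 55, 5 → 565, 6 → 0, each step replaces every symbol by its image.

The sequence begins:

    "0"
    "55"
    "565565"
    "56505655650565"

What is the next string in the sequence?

56505655556505655650565555650565

φ(56505655650565) expands symbol-by-symbol to 565 0 565 55 565 0 565 565 0 565 55 565 0 565; joining the 14 pieces gives the next term.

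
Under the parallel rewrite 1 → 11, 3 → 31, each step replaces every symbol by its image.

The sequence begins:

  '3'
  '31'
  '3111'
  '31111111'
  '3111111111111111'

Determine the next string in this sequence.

31111111111111111111111111111111

Applying the rule to each of the 16 symbols of 3111111111111111 gives the pieces 31 11 11 11 11 11 11 11 11 11 11 11 11 11 11 11, which concatenate to the answer.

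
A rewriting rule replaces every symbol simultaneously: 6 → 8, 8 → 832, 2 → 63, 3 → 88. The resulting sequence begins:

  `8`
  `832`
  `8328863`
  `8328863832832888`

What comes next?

Rewriting the 16 symbols of 8328863832832888 one by one yields 832 88 63 832 832 8 88 832 88 63 832 88 63 832 832 832; concatenated:

832886383283288883288638328863832832832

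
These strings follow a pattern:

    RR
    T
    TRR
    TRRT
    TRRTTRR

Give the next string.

TRRTTRRTRRT

This is a Fibonacci-style word recurrence s(k) = s(k−1)·s(k−2): e.g. T·RR = TRR.
So term 6 is TRRTTRR·TRRT.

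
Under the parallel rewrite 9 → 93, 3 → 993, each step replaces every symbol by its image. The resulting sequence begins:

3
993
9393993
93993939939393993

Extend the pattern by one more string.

93993939399393993939399393993939939393993

Replace each of the 17 characters of 93993939939393993 in place — 93 993 93 93 993 93 993 93 93 993 93 993 93 993 93 93 993 — and concatenate.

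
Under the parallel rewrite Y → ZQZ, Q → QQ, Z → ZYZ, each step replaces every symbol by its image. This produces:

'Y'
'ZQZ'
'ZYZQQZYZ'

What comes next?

Expanding ZYZQQZYZ: Z→ZYZ, Y→ZQZ, Z→ZYZ, Q→QQ, Q→QQ, Z→ZYZ, Y→ZQZ, Z→ZYZ. Concatenated: ZYZ ZQZ ZYZ QQ QQ ZYZ ZQZ ZYZ.

ZYZZQZZYZQQQQZYZZQZZYZ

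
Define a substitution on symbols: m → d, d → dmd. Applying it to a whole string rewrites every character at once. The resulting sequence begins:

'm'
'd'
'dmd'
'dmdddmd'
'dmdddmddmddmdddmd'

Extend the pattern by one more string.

dmdddmddmddmdddmddmdddmddmdddmddmddmdddmd

φ(dmdddmddmddmdddmd) expands symbol-by-symbol to dmd d dmd dmd dmd d dmd dmd d dmd dmd d dmd dmd dmd d dmd; joining the 17 pieces gives the next term.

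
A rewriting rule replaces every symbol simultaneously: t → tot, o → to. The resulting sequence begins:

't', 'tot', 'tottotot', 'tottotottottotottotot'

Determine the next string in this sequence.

Rewriting the 21 symbols of tottotottottotottotot one by one yields tot to tot tot to tot to tot tot to tot tot to tot to tot tot to tot to tot; concatenated:

tottotottottotottotottottotottottotottotottottotottotot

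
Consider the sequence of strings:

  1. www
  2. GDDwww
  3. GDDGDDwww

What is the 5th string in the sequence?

GDDGDDGDDGDDwww

Every step adds GDD at the front: s(k+1) = GDD·s(k).
From GDDGDDwww, 2 further steps: GDDGDDwww → GDDGDDGDDwww → (answer).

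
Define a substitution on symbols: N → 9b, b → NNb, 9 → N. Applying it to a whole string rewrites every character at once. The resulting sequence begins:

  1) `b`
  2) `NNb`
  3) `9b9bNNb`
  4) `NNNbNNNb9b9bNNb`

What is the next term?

Applying the rule to each of the 15 symbols of NNNbNNNb9b9bNNb gives the pieces 9b 9b 9b NNb 9b 9b 9b NNb N NNb N NNb 9b 9b NNb, which concatenate to the answer.

9b9b9bNNb9b9b9bNNbNNNbNNNb9b9bNNb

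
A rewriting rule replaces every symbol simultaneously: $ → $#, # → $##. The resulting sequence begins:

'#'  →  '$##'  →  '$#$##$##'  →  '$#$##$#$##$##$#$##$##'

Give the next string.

φ($#$##$#$##$##$#$##$##) expands symbol-by-symbol to $# $## $# $## $## $# $## $# $## $## $# $## $## $# $## $# $## $## $# $## $##; joining the 21 pieces gives the next term.

$#$##$#$##$##$#$##$#$##$##$#$##$##$#$##$#$##$##$#$##$##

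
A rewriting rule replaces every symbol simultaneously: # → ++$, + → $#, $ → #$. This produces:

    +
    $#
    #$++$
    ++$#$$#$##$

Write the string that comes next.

$#$##$++$#$#$++$#$++$++$#$

Rewriting each symbol of ++$#$$#$##$: +→$#, +→$#, $→#$, #→++$, $→#$, $→#$, #→++$, $→#$, #→++$, #→++$, $→#$, which concatenates to $# $# #$ ++$ #$ #$ ++$ #$ ++$ ++$ #$.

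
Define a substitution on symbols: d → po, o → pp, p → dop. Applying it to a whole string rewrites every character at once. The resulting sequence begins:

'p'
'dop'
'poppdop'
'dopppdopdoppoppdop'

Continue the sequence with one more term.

φ(dopppdopdoppoppdop) expands symbol-by-symbol to po pp dop dop dop po pp dop po pp dop dop pp dop dop po pp dop; joining the 18 pieces gives the next term.

poppdopdopdoppoppdoppoppdopdopppdopdoppoppdop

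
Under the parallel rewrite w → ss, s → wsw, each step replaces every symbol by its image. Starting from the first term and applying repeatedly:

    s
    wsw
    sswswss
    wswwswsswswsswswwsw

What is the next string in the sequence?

sswswsssswswsswswwswsswswsswswwswsswswsssswswss

φ(wswwswsswswsswswwsw) expands symbol-by-symbol to ss wsw ss ss wsw ss wsw wsw ss wsw ss wsw wsw ss wsw ss ss wsw ss; joining the 19 pieces gives the next term.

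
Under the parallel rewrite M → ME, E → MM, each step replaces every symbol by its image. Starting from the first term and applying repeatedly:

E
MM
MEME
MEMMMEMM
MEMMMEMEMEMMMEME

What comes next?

Replace each of the 16 characters of MEMMMEMEMEMMMEME in place — ME MM ME ME ME MM ME MM ME MM ME ME ME MM ME MM — and concatenate.

MEMMMEMEMEMMMEMMMEMMMEMEMEMMMEMM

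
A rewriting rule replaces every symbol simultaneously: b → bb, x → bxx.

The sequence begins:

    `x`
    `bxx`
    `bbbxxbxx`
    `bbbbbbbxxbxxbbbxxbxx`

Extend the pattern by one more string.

bbbbbbbbbbbbbbbxxbxxbbbxxbxxbbbbbbbxxbxxbbbxxbxx

Applying the rule to each of the 20 symbols of bbbbbbbxxbxxbbbxxbxx gives the pieces bb bb bb bb bb bb bb bxx bxx bb bxx bxx bb bb bb bxx bxx bb bxx bxx, which concatenate to the answer.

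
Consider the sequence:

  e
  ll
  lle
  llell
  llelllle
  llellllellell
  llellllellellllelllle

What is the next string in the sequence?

llellllellellllellllellellllellell

This is a Fibonacci-style word recurrence s(k) = s(k−1)·s(k−2): e.g. ll·e = lle.
Continuing: llellllellellllelllle · llellllellell gives term 8.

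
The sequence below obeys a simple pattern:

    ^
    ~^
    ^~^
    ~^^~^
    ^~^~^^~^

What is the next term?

From term 3 onward, concatenate the second-to-last term with the last: ^·~^ = ^~^, ~^·^~^ = ~^^~^, …
So term 6 is ~^^~^·^~^~^^~^.

~^^~^^~^~^^~^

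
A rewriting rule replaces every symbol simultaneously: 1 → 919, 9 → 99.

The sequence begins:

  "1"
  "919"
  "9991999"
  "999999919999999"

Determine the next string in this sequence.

φ(999999919999999) expands symbol-by-symbol to 99 99 99 99 99 99 99 919 99 99 99 99 99 99 99; joining the 15 pieces gives the next term.

9999999999999991999999999999999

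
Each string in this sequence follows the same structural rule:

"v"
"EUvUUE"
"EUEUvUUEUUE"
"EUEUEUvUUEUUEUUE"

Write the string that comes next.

Each term wraps the previous one in EU on the left and UUE on the right.
Applying this once more to EUEUEUvUUEUUEUUE:

EUEUEUEUvUUEUUEUUEUUE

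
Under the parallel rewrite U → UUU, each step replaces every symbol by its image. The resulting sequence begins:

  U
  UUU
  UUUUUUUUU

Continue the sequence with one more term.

Rewriting each symbol of UUUUUUUUU: U→UUU, U→UUU, U→UUU, U→UUU, U→UUU, U→UUU, U→UUU, U→UUU, U→UUU, which concatenates to UUU UUU UUU UUU UUU UUU UUU UUU UUU.

UUUUUUUUUUUUUUUUUUUUUUUUUUU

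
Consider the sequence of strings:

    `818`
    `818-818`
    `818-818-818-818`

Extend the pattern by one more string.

Each string is two copies of the previous one joined by '-'.
Doubling 818-818-818-818 with '-' between the halves:

818-818-818-818-818-818-818-818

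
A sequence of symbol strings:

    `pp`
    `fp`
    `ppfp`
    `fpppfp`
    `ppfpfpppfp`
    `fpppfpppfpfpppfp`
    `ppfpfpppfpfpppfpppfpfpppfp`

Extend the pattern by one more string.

fpppfpppfpfpppfpppfpfpppfpfpppfpppfpfpppfp

This is a Fibonacci-style word recurrence s(k) = s(k−2)·s(k−1): e.g. pp·fp = ppfp.
So term 8 is fpppfpppfpfpppfp·ppfpfpppfpfpppfpppfpfpppfp.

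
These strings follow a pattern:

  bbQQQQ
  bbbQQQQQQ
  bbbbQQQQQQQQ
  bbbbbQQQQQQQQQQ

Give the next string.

bbbbbbQQQQQQQQQQQQ

The n-th term is n b's then 2n Q's, where the shown terms are n = 2, 3, 4, 5.
Setting n = 6 gives 6, 12 characters in each block.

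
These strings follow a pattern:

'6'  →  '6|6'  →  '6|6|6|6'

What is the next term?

6|6|6|6|6|6|6|6

Every step duplicates the string with '|' between the halves.
So the next term is two copies of 6|6|6|6 with '|' between the halves.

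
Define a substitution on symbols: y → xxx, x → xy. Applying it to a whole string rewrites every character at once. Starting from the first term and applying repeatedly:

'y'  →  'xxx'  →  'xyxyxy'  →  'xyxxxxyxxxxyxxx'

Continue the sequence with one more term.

Replace each of the 15 characters of xyxxxxyxxxxyxxx in place — xy xxx xy xy xy xy xxx xy xy xy xy xxx xy xy xy — and concatenate.

xyxxxxyxyxyxyxxxxyxyxyxyxxxxyxyxy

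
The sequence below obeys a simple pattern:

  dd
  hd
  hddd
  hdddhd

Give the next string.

hdddhdhddd

From term 3 onward, concatenate the last term with the second-to-last: hd·dd = hddd, hddd·hd = hdddhd, …
The next term joins hdddhd and hddd.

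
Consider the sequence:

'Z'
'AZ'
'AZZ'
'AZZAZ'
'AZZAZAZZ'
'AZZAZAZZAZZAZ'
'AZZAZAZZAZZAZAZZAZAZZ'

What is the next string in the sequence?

This is a Fibonacci-style word recurrence s(k) = s(k−1)·s(k−2): e.g. AZ·Z = AZZ.
The next term joins AZZAZAZZAZZAZAZZAZAZZ and AZZAZAZZAZZAZ.

AZZAZAZZAZZAZAZZAZAZZAZZAZAZZAZZAZ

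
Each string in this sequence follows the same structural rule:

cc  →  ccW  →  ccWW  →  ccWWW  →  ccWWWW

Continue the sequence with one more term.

ccWWWWW

Each term is the previous one with W appended.
So the next term is ccWWWW·W.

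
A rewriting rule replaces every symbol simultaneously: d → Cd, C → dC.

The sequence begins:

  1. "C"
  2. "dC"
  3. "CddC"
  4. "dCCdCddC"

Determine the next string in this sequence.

Apply φ to dCCdCddC symbol by symbol: d→Cd, C→dC, C→dC, d→Cd, C→dC, d→Cd, d→Cd, C→dC; joined: Cd dC dC Cd dC Cd Cd dC.

CddCdCCddCCdCddC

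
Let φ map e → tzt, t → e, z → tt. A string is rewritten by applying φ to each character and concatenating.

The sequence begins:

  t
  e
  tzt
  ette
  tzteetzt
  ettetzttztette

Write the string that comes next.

tzteetztetteettetzteetzt

φ(ettetzttztette) expands symbol-by-symbol to tzt e e tzt e tt e e tt e tzt e e tzt; joining the 14 pieces gives the next term.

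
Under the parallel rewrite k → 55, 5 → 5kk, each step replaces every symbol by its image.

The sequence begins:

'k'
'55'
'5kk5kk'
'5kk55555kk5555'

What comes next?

Rewriting the 14 symbols of 5kk55555kk5555 one by one yields 5kk 55 55 5kk 5kk 5kk 5kk 5kk 55 55 5kk 5kk 5kk 5kk; concatenated:

5kk55555kk5kk5kk5kk5kk55555kk5kk5kk5kk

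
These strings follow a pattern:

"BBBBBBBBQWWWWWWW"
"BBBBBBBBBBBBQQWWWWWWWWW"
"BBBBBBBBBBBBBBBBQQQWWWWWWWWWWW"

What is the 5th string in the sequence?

BBBBBBBBBBBBBBBBBBBBBBBBQQQQQWWWWWWWWWWWWWWW

Each string has the form B^{4n} Q^{n-1} W^{2n+3}, where the shown terms are n = 2, 3, 4.
Setting n = 6 gives 24, 5, 15 characters in each block.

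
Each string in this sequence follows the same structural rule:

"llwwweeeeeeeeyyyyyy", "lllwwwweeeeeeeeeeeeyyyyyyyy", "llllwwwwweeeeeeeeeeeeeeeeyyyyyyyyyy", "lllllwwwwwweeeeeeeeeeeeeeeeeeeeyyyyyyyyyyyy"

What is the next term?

The n-th term is n l's then n+1 w's then 4n e's then 2n+2 y's, where the shown terms are n = 2, 3, 4, 5.
At n = 6 the blocks have lengths 6, 7, 24, 14.

llllllwwwwwwweeeeeeeeeeeeeeeeeeeeeeeeyyyyyyyyyyyyyy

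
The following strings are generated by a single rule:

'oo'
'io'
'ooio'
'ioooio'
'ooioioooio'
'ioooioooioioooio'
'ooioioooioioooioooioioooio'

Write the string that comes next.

ioooioooioioooioooioioooioioooioooioioooio

This is a Fibonacci-style word recurrence s(k) = s(k−2)·s(k−1): e.g. oo·io = ooio.
Continuing: ioooioooioioooio · ooioioooioioooioooioioooio gives term 8.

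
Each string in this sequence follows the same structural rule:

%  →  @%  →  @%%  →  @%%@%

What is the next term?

@%%@%@%%

Each term (from the third on) is the previous term followed by the one before it: term 3 = @%·% = @%%.
The next term joins @%%@% and @%%.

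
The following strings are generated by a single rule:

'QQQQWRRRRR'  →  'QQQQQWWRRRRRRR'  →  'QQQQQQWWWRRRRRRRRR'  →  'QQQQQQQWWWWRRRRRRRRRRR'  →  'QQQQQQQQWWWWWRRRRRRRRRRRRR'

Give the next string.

Term n consists of n+2 Q's, followed by n-1 W's, followed by 2n+1 R's, where the shown terms are n = 2, 3, 4, 5, 6.
Setting n = 7 gives 9, 6, 15 characters in each block.

QQQQQQQQQWWWWWWRRRRRRRRRRRRRRR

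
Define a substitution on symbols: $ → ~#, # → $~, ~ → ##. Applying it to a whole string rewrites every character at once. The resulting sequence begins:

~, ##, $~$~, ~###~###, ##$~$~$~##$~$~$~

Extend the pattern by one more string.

Applying the rule to each of the 16 symbols of ##$~$~$~##$~$~$~ gives the pieces $~ $~ ~# ## ~# ## ~# ## $~ $~ ~# ## ~# ## ~# ##, which concatenate to the answer.

$~$~~###~###~###$~$~~###~###~###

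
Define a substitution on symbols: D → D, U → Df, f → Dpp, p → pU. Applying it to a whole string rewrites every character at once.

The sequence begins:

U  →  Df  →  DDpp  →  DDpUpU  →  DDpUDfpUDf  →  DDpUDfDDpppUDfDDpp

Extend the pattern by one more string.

DDpUDfDDppDDpUpUpUDfDDppDDpUpU

φ(DDpUDfDDpppUDfDDpp) expands symbol-by-symbol to D D pU Df D Dpp D D pU pU pU Df D Dpp D D pU pU; joining the 18 pieces gives the next term.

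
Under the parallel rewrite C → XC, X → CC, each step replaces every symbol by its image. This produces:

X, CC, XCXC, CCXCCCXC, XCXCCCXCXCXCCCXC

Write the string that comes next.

CCXCCCXCXCXCCCXCCCXCCCXCXCXCCCXC

Applying the rule to each of the 16 symbols of XCXCCCXCXCXCCCXC gives the pieces CC XC CC XC XC XC CC XC CC XC CC XC XC XC CC XC, which concatenate to the answer.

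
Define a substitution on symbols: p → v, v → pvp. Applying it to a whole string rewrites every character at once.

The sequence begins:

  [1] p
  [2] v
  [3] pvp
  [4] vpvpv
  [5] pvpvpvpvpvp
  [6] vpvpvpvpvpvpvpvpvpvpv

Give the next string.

Applying the rule to each of the 21 symbols of vpvpvpvpvpvpvpvpvpvpv gives the pieces pvp v pvp v pvp v pvp v pvp v pvp v pvp v pvp v pvp v pvp v pvp, which concatenate to the answer.

pvpvpvpvpvpvpvpvpvpvpvpvpvpvpvpvpvpvpvpvpvp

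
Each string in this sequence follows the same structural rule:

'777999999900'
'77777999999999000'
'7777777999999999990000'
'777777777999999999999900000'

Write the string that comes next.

Reading off run lengths: 7 runs 3, 5, 7, 9; 9 runs 7, 9, 11, 13; 0 runs 2, 3, 4, 5 — each is linear in n, where the shown terms are n = 2, 3, 4, 5.
At n = 6 the blocks have lengths 11, 15, 6.

77777777777999999999999999000000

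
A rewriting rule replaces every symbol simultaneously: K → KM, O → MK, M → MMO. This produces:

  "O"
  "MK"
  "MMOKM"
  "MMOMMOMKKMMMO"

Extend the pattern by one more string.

Rewriting the 13 symbols of MMOMMOMKKMMMO one by one yields MMO MMO MK MMO MMO MK MMO KM KM MMO MMO MMO MK; concatenated:

MMOMMOMKMMOMMOMKMMOKMKMMMOMMOMMOMK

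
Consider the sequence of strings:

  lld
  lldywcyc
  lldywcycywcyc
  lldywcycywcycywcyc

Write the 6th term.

lldywcycywcycywcycywcycywcyc

Every step adds ywcyc to the end: s(k+1) = s(k)·ywcyc.
From lldywcycywcycywcyc, 2 further steps: lldywcycywcycywcyc → lldywcycywcycywcycywcyc → (answer).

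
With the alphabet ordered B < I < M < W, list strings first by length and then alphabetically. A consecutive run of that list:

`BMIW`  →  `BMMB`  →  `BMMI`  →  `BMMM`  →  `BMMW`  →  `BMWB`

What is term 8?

Continuing the enumeration 2 steps past BMWB: BMWB → BMWI → (answer).

BMWM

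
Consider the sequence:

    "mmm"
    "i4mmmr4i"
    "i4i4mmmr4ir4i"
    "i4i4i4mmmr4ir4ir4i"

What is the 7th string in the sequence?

i4i4i4i4i4i4mmmr4ir4ir4ir4ir4ir4i

s(k+1) = i4·s(k)·r4i, so each term gains i4 as a prefix and r4i as a suffix.
From i4i4i4mmmr4ir4ir4i, 3 further steps: i4i4i4mmmr4ir4ir4i → i4i4i4i4mmmr4ir4ir4ir4i → i4i4i4i4i4mmmr4ir4ir4ir4ir4i → (answer).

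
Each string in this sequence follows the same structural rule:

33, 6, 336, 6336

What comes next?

From term 3 onward, concatenate the second-to-last term with the last: 33·6 = 336, 6·336 = 6336, …
Continuing: 336 · 6336 gives term 5.

3366336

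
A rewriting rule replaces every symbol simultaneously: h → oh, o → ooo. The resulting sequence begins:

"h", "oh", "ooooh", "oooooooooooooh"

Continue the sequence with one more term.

Rewriting the 14 symbols of oooooooooooooh one by one yields ooo ooo ooo ooo ooo ooo ooo ooo ooo ooo ooo ooo ooo oh; concatenated:

ooooooooooooooooooooooooooooooooooooooooh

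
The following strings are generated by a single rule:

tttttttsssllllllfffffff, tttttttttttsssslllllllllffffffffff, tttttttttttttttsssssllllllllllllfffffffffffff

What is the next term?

The n-th term is 4n-1 t's then n+1 s's then 3n l's then 3n+1 f's, where the shown terms are n = 2, 3, 4.
For the next term, n = 5, so the run lengths are 19, 6, 15, 16.

tttttttttttttttttttsssssslllllllllllllllffffffffffffffff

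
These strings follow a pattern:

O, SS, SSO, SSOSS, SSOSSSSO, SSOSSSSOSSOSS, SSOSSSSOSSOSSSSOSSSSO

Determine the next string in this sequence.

From term 3 onward, concatenate the last term with the second-to-last: SS·O = SSO, SSO·SS = SSOSS, …
The next term joins SSOSSSSOSSOSSSSOSSSSO and SSOSSSSOSSOSS.

SSOSSSSOSSOSSSSOSSSSOSSOSSSSOSSOSS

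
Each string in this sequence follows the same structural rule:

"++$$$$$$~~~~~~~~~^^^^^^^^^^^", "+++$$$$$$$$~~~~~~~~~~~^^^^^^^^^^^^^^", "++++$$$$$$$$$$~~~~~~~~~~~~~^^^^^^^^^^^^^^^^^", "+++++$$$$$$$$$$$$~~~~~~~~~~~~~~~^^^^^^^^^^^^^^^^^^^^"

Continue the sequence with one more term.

++++++$$$$$$$$$$$$$$~~~~~~~~~~~~~~~~~^^^^^^^^^^^^^^^^^^^^^^^

Each string has the form +^{n-1} $^{2n} ~^{2n+3} ^^{3n+2}, where the shown terms are n = 3, 4, 5, 6.
For the next term, n = 7, so the run lengths are 6, 14, 17, 23.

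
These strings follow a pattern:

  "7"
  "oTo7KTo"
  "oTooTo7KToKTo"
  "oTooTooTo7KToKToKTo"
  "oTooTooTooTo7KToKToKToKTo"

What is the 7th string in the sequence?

Each term wraps the previous one in oTo on the left and KTo on the right.
From oTooTooTooTo7KToKToKToKTo, 2 further steps: oTooTooTooTo7KToKToKToKTo → oTooTooTooTooTo7KToKToKToKToKTo → (answer).

oTooTooTooTooTooTo7KToKToKToKToKToKTo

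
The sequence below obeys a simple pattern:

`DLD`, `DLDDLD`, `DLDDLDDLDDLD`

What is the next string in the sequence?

Every step duplicates the string.
So the next term is two copies of DLDDLDDLDDLD.

DLDDLDDLDDLDDLDDLDDLDDLD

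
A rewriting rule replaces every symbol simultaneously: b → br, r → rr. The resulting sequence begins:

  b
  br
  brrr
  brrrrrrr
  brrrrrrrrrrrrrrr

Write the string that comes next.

brrrrrrrrrrrrrrrrrrrrrrrrrrrrrrr

Applying the rule to each of the 16 symbols of brrrrrrrrrrrrrrr gives the pieces br rr rr rr rr rr rr rr rr rr rr rr rr rr rr rr, which concatenate to the answer.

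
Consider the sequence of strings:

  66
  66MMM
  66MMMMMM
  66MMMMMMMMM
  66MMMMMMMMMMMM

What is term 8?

66MMMMMMMMMMMMMMMMMMMMM

Each term is the previous one with MMM appended.
From 66MMMMMMMMMMMM, 3 further steps: 66MMMMMMMMMMMM → 66MMMMMMMMMMMMMMM → 66MMMMMMMMMMMMMMMMMM → (answer).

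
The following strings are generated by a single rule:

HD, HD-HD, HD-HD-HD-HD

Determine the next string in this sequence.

s(k+1) = s(k)·-·s(k) — each term doubles the last with '-' between the halves.
So the next term is two copies of HD-HD-HD-HD with '-' between the halves.

HD-HD-HD-HD-HD-HD-HD-HD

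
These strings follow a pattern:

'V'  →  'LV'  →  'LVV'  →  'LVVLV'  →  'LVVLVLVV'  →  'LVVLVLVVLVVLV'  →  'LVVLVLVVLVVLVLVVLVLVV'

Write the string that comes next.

LVVLVLVVLVVLVLVVLVLVVLVVLVLVVLVVLV

Each term (from the third on) is the previous term followed by the one before it: term 3 = LV·V = LVV.
The next term joins LVVLVLVVLVVLVLVVLVLVV and LVVLVLVVLVVLV.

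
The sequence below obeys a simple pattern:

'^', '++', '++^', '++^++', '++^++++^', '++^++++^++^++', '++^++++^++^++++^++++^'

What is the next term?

++^++++^++^++++^++++^++^++++^++^++

This is a Fibonacci-style word recurrence s(k) = s(k−1)·s(k−2): e.g. ++·^ = ++^.
So term 8 is ++^++++^++^++++^++++^·++^++++^++^++.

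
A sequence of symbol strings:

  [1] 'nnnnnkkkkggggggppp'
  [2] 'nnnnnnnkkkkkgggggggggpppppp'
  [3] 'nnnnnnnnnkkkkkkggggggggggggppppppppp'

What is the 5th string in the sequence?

nnnnnnnnnnnnnkkkkkkkkggggggggggggggggggppppppppppppppp

Each string has the form n^{2n+3} k^{n+3} g^{3n+3} p^{3n} (n = 1, 2, …).
For term 5, n = 5, so the run lengths are 13, 8, 18, 15.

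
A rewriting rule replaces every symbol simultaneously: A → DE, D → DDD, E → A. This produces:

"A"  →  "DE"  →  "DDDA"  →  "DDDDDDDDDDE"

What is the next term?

Expanding DDDDDDDDDDE: D→DDD, D→DDD, D→DDD, D→DDD, D→DDD, D→DDD, D→DDD, D→DDD, D→DDD, D→DDD, E→A. Concatenated: DDD DDD DDD DDD DDD DDD DDD DDD DDD DDD A.

DDDDDDDDDDDDDDDDDDDDDDDDDDDDDDA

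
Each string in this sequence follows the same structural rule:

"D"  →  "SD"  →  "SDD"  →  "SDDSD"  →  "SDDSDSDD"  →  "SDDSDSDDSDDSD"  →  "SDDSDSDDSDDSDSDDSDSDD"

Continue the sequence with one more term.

Each term (from the third on) is the previous term followed by the one before it: term 3 = SD·D = SDD.
So term 8 is SDDSDSDDSDDSDSDDSDSDD·SDDSDSDDSDDSD.

SDDSDSDDSDDSDSDDSDSDDSDDSDSDDSDDSD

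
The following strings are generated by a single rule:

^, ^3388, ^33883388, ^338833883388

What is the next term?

Every step adds 3388 to the end: s(k+1) = s(k)·3388.
One more step from ^338833883388 gives the answer.

^3388338833883388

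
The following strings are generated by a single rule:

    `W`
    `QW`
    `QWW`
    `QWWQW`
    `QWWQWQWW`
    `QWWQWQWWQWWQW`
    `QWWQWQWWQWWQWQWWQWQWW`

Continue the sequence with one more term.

QWWQWQWWQWWQWQWWQWQWWQWWQWQWWQWWQW

From term 3 onward, concatenate the last term with the second-to-last: QW·W = QWW, QWW·QW = QWWQW, …
The next term joins QWWQWQWWQWWQWQWWQWQWW and QWWQWQWWQWWQW.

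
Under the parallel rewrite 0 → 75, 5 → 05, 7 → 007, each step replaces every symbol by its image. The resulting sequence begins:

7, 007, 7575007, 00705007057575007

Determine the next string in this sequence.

φ(00705007057575007) expands symbol-by-symbol to 75 75 007 75 05 75 75 007 75 05 007 05 007 05 75 75 007; joining the 17 pieces gives the next term.

757500775057575007750500705007057575007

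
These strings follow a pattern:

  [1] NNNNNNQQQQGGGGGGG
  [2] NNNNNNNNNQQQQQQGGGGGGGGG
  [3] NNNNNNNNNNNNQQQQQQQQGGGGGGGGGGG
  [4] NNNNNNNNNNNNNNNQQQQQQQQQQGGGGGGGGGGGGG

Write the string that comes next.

The n-th term is 3n N's then 2n Q's then 2n+3 G's, where the shown terms are n = 2, 3, 4, 5.
At n = 6 the blocks have lengths 18, 12, 15.

NNNNNNNNNNNNNNNNNNQQQQQQQQQQQQGGGGGGGGGGGGGGG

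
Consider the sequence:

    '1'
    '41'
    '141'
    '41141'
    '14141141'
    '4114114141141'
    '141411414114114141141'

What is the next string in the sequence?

4114114141141141411414114114141141

This is a Fibonacci-style word recurrence s(k) = s(k−2)·s(k−1): e.g. 1·41 = 141.
Continuing: 4114114141141 · 141411414114114141141 gives term 8.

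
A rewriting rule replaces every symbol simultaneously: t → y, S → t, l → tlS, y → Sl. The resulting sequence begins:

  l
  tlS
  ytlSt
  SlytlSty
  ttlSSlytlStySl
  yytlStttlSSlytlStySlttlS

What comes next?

Applying the rule to each of the 24 symbols of yytlStttlSSlytlStySlttlS gives the pieces Sl Sl y tlS t y y y tlS t t tlS Sl y tlS t y Sl t tlS y y tlS t, which concatenate to the answer.

SlSlytlStyyytlStttlSSlytlStySlttlSyytlSt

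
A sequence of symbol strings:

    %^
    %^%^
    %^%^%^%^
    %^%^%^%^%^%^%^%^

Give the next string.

%^%^%^%^%^%^%^%^%^%^%^%^%^%^%^%^

s(k+1) = s(k)·s(k) — each term doubles the last.
One more doubling of %^%^%^%^%^%^%^%^ gives the answer.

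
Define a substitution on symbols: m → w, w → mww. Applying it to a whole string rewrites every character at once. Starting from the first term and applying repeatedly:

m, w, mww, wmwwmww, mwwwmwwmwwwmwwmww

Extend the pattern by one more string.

Applying the rule to each of the 17 symbols of mwwwmwwmwwwmwwmww gives the pieces w mww mww mww w mww mww w mww mww mww w mww mww w mww mww, which concatenate to the answer.

wmwwmwwmwwwmwwmwwwmwwmwwmwwwmwwmwwwmwwmww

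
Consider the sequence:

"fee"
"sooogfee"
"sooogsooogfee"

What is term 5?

sooogsooogsooogsooogfee

The strings grow by a fixed prefix sooog each time.
From sooogsooogfee, 2 further steps: sooogsooogfee → sooogsooogsooogfee → (answer).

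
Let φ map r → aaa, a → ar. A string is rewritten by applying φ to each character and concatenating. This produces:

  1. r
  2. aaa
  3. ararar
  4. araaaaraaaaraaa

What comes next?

araaaararararaaaararararaaaararar

Applying the rule to each of the 15 symbols of araaaaraaaaraaa gives the pieces ar aaa ar ar ar ar aaa ar ar ar ar aaa ar ar ar, which concatenate to the answer.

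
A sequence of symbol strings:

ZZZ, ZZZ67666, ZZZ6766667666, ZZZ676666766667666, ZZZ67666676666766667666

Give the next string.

ZZZ6766667666676666766667666

Every step adds 67666 to the end: s(k+1) = s(k)·67666.
One more step from ZZZ67666676666766667666 gives the answer.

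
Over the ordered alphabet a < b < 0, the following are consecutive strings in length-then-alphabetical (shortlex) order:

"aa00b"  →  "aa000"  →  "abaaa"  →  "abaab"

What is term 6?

Continuing the enumeration 2 steps past abaab: abaab → abaa0 → (answer).

ababa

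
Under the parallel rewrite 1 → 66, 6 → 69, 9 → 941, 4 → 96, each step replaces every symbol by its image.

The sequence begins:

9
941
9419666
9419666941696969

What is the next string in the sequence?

94196669416969699419666699416994169941

φ(9419666941696969) expands symbol-by-symbol to 941 96 66 941 69 69 69 941 96 66 69 941 69 941 69 941; joining the 16 pieces gives the next term.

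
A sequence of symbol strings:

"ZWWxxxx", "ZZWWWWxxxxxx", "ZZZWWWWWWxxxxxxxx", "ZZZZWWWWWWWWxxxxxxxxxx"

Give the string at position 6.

ZZZZZZWWWWWWWWWWWWxxxxxxxxxxxxxx

The n-th term is n Z's then 2n W's then 2n+2 x's (n = 1, 2, …).
For term 6, n = 6, so the run lengths are 6, 12, 14.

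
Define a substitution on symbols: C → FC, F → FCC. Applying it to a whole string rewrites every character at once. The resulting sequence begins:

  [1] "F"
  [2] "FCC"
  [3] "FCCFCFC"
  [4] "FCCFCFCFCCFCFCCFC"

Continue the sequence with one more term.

Applying the rule to each of the 17 symbols of FCCFCFCFCCFCFCCFC gives the pieces FCC FC FC FCC FC FCC FC FCC FC FC FCC FC FCC FC FC FCC FC, which concatenate to the answer.

FCCFCFCFCCFCFCCFCFCCFCFCFCCFCFCCFCFCFCCFC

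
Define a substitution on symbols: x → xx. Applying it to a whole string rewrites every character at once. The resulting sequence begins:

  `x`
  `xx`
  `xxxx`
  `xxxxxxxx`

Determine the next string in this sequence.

xxxxxxxxxxxxxxxx

Expanding xxxxxxxx: x→xx, x→xx, x→xx, x→xx, x→xx, x→xx, x→xx, x→xx. Concatenated: xx xx xx xx xx xx xx xx.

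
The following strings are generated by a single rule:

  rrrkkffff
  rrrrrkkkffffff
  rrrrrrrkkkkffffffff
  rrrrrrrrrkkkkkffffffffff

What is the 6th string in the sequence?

rrrrrrrrrrrrrkkkkkkkffffffffffffff

Reading off run lengths: r runs 3, 5, 7, 9; k runs 2, 3, 4, 5; f runs 4, 6, 8, 10 — each is linear in n (n = 1, 2, …).
Setting n = 6 gives 13, 7, 14 characters in each block.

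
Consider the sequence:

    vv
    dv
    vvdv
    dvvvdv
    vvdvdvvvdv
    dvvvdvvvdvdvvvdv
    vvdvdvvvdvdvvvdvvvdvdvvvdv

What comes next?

Each term (from the third on) is the two preceding terms concatenated in order: term 3 = vv·dv = vvdv.
Continuing: dvvvdvvvdvdvvvdv · vvdvdvvvdvdvvvdvvvdvdvvvdv gives term 8.

dvvvdvvvdvdvvvdvvvdvdvvvdvdvvvdvvvdvdvvvdv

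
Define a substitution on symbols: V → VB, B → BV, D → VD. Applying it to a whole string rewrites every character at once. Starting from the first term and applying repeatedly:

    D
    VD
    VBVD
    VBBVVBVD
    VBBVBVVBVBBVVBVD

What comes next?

Replace each of the 16 characters of VBBVBVVBVBBVVBVD in place — VB BV BV VB BV VB VB BV VB BV BV VB VB BV VB VD — and concatenate.

VBBVBVVBBVVBVBBVVBBVBVVBVBBVVBVD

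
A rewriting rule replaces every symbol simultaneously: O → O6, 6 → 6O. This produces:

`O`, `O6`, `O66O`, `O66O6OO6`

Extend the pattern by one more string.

O66O6OO66OO6O66O

Rewriting each symbol of O66O6OO6: O→O6, 6→6O, 6→6O, O→O6, 6→6O, O→O6, O→O6, 6→6O, which concatenates to O6 6O 6O O6 6O O6 O6 6O.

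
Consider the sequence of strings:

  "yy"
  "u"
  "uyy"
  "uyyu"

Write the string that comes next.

uyyuuyy

This is a Fibonacci-style word recurrence s(k) = s(k−1)·s(k−2): e.g. u·yy = uyy.
So term 5 is uyyu·uyy.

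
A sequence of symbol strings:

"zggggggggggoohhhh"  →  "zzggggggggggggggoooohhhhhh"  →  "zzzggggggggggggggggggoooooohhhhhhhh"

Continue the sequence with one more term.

Term n consists of n-1 z's, followed by 4n+2 g's, followed by 2n-2 o's, followed by 2n h's, where the shown terms are n = 2, 3, 4.
At n = 5 the blocks have lengths 4, 22, 8, 10.

zzzzggggggggggggggggggggggoooooooohhhhhhhhhh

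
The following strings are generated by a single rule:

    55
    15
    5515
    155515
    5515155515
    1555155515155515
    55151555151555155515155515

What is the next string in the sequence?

Each term (from the third on) is the two preceding terms concatenated in order: term 3 = 55·15 = 5515.
Continuing: 1555155515155515 · 55151555151555155515155515 gives term 8.

155515551515551555151555151555155515155515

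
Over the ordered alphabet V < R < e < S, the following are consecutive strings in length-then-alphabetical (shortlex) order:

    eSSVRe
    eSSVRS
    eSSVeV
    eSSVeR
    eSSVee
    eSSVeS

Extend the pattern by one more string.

Treat eSSVeS as a base-4 numeral over the given alphabet and add one, carrying through any trailing S's.

eSSVSV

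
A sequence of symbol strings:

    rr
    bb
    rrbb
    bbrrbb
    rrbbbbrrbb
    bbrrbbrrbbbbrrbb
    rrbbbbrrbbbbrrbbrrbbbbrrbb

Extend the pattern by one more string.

This is a Fibonacci-style word recurrence s(k) = s(k−2)·s(k−1): e.g. rr·bb = rrbb.
Continuing: bbrrbbrrbbbbrrbb · rrbbbbrrbbbbrrbbrrbbbbrrbb gives term 8.

bbrrbbrrbbbbrrbbrrbbbbrrbbbbrrbbrrbbbbrrbb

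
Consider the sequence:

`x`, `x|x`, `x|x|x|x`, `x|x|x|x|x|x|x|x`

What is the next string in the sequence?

Each string is two copies of the previous one joined by '|'.
One more doubling of x|x|x|x|x|x|x|x gives the answer.

x|x|x|x|x|x|x|x|x|x|x|x|x|x|x|x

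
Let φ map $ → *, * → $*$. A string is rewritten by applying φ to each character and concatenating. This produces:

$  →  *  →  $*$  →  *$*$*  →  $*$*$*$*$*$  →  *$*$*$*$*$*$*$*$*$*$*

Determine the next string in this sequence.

Applying the rule to each of the 21 symbols of *$*$*$*$*$*$*$*$*$*$* gives the pieces $*$ * $*$ * $*$ * $*$ * $*$ * $*$ * $*$ * $*$ * $*$ * $*$ * $*$, which concatenate to the answer.

$*$*$*$*$*$*$*$*$*$*$*$*$*$*$*$*$*$*$*$*$*$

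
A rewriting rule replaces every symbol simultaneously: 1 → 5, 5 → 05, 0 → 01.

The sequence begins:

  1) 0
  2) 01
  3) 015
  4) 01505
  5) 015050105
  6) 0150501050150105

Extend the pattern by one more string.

Rewriting the 16 symbols of 0150501050150105 one by one yields 01 5 05 01 05 01 5 01 05 01 5 05 01 5 01 05; concatenated:

0150501050150105015050150105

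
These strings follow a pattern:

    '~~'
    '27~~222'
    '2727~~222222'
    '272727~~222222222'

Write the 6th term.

s(k+1) = 27·s(k)·222, so each term gains 27 as a prefix and 222 as a suffix.
From 272727~~222222222, 2 further steps: 272727~~222222222 → 27272727~~222222222222 → (answer).

2727272727~~222222222222222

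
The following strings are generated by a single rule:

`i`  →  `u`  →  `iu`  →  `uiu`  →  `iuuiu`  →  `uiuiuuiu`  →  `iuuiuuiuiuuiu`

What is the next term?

This is a Fibonacci-style word recurrence s(k) = s(k−2)·s(k−1): e.g. i·u = iu.
Continuing: uiuiuuiu · iuuiuuiuiuuiu gives term 8.

uiuiuuiuiuuiuuiuiuuiu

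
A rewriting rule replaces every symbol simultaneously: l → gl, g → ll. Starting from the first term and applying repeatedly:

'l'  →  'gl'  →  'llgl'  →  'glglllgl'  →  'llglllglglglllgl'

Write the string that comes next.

Rewriting the 16 symbols of llglllglglglllgl one by one yields gl gl ll gl gl gl ll gl ll gl ll gl gl gl ll gl; concatenated:

glglllglglglllglllglllglglglllgl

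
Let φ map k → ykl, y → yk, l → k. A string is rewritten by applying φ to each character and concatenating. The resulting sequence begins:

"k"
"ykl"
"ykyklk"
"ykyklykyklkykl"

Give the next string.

Rewriting the 14 symbols of ykyklykyklkykl one by one yields yk ykl yk ykl k yk ykl yk ykl k ykl yk ykl k; concatenated:

ykyklykyklkykyklykyklkyklykyklk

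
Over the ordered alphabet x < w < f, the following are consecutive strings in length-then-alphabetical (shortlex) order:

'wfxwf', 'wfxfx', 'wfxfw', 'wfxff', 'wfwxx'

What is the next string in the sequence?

wfwxw

The successor of wfwxx increments the rightmost position that isn't already f and resets every position after it to x.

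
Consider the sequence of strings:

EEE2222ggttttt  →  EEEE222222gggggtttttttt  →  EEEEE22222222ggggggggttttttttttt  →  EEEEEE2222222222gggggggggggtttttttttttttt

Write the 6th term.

The n-th term is n+2 E's then 2n+2 2's then 3n-1 g's then 3n+2 t's (n = 1, 2, …).
Setting n = 6 gives 8, 14, 17, 20 characters in each block.

EEEEEEEE22222222222222gggggggggggggggggtttttttttttttttttttt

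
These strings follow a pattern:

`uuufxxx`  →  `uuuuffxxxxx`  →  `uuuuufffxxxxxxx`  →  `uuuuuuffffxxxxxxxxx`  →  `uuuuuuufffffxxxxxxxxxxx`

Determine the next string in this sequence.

uuuuuuuuffffffxxxxxxxxxxxxx

Term n consists of n+2 u's, followed by n f's, followed by 2n+1 x's (n = 1, 2, …).
At n = 6 the blocks have lengths 8, 6, 13.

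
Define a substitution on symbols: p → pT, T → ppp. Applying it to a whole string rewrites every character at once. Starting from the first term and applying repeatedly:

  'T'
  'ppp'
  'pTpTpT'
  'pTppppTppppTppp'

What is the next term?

Applying the rule to each of the 15 symbols of pTppppTppppTppp gives the pieces pT ppp pT pT pT pT ppp pT pT pT pT ppp pT pT pT, which concatenate to the answer.

pTppppTpTpTpTppppTpTpTpTppppTpTpT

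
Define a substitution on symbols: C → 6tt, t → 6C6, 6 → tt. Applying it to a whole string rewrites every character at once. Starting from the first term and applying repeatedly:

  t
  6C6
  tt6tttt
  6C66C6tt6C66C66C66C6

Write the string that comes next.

Replace each of the 20 characters of 6C66C6tt6C66C66C66C6 in place — tt 6tt tt tt 6tt tt 6C6 6C6 tt 6tt tt tt 6tt tt tt 6tt tt tt 6tt tt — and concatenate.

tt6tttttt6tttt6C66C6tt6tttttt6tttttt6tttttt6tttt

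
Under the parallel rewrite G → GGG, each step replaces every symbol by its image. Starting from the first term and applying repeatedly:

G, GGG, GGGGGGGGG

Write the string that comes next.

GGGGGGGGGGGGGGGGGGGGGGGGGGG

Rewriting each symbol of GGGGGGGGG: G→GGG, G→GGG, G→GGG, G→GGG, G→GGG, G→GGG, G→GGG, G→GGG, G→GGG, which concatenates to GGG GGG GGG GGG GGG GGG GGG GGG GGG.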